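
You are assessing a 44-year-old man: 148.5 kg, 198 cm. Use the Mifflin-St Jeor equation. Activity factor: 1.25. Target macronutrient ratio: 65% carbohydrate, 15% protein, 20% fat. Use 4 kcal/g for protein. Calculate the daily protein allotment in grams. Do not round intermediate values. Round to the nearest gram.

118 g/day

Mifflin-St Jeor (male): BMR = 10(148.5) + 6.25(198) − 5(44) + 5 = 1485 + 1237.5 − 220 + 5 = 2507.5 kcal/day.
TEE = 2507.5 × 1.25 = 3134.375 kcal/day.
Protein energy = 15% × 3134.375 = 470.1563 kcal.
Protein = 470.1563 ÷ 4 kcal/g = 117.5391 g.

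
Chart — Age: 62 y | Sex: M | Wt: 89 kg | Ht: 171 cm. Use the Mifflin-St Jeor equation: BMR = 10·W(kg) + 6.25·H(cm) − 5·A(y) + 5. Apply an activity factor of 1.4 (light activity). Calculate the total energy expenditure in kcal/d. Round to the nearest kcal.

2315 kcal/d

Mifflin-St Jeor (male): BMR = 10(89) + 6.25(171) − 5(62) + 5 = 890 + 1068.75 − 310 + 5 = 1653.75 kcal/day.
TEE = BMR × activity factor = 1653.75 × 1.4 = 2315.25 kcal/day.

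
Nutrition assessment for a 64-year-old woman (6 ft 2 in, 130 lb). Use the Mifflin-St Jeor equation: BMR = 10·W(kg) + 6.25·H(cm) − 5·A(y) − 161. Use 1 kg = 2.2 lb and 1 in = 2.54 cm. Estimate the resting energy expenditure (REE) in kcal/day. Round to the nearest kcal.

Convert to metric: weight = 130 ÷ 2.2 = 59.0909 kg; height = (6×12 + 2) × 2.54 = 74 × 2.54 = 187.96 cm.
Mifflin-St Jeor (female): BMR = 10(59.0909) + 6.25(187.96) − 5(64) − 161 = 590.9091 + 1174.75 − 320 − 161 = 1284.6591 kcal/day.

1285 kcal/day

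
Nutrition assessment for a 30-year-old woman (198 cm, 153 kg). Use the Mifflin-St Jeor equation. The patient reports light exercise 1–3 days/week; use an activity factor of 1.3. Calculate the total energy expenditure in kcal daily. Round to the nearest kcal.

3193 kcal daily

Mifflin-St Jeor (female): BMR = 10(153) + 6.25(198) − 5(30) − 161 = 1530 + 1237.5 − 150 − 161 = 2456.5 kcal/day.
TEE = BMR × activity factor = 2456.5 × 1.3 = 3193.45 kcal/day.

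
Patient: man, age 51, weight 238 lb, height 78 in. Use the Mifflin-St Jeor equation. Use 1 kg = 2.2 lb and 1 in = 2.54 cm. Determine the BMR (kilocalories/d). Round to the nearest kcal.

2070 kilocalories/d

Convert to metric: weight = 238 ÷ 2.2 = 108.1818 kg; height = 78 × 2.54 = 198.12 cm.
Mifflin-St Jeor (male): BMR = 10(108.1818) + 6.25(198.12) − 5(51) + 5 = 1081.8182 + 1238.25 − 255 + 5 = 2070.0682 kcal/day.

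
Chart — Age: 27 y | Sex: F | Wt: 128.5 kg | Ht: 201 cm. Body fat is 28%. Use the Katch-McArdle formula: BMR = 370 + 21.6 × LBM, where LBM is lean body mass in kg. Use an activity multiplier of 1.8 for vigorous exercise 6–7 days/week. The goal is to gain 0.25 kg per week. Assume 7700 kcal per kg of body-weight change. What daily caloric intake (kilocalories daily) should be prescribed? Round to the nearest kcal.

4538 kilocalories daily

LBM = 128.5 × (1 − 0.28) = 92.52 kg. Katch-McArdle: BMR = 370 + 21.6 × 92.52 = 2368.432 kcal/day.
TEE = 2368.432 × 1.8 = 4263.1776 kcal/day.
Required daily surplus = 0.25 × 7700 ÷ 7 = 275 kcal/day.
Target intake = 4263.1776 + 275 = 4538.1776 kcal/day.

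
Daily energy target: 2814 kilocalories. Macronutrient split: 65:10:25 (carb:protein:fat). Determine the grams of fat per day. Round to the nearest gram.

Fat energy = 25% × 2814 = 703.5 kcal.
At 9 kcal/g: 703.5 ÷ 9 = 78.1667 g.

78 g/day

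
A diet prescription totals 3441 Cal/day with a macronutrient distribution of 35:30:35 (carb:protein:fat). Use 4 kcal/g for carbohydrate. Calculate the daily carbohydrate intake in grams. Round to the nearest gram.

Carbohydrate energy = 35% × 3441 = 1204.35 kcal.
At 4 kcal/g: 1204.35 ÷ 4 = 301.0875 g.

301 g/day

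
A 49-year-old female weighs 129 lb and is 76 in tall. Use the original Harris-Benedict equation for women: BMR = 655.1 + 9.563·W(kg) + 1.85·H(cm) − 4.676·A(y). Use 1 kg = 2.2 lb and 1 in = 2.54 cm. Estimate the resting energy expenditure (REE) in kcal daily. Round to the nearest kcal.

1344 kcal daily

Convert to metric: weight = 129 ÷ 2.2 = 58.6364 kg; height = 76 × 2.54 = 193.04 cm.
Harris-Benedict: BMR = 655.1 + 9.563(58.6364) + 1.85(193.04) − 4.676(49) = 1343.8395 kcal/day.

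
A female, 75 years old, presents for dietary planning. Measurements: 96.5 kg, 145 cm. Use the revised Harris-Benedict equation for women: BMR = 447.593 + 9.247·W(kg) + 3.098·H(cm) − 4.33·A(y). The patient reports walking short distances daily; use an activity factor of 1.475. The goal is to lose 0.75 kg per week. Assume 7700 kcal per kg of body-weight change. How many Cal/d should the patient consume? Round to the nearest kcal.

1335 Cal/d

Harris-Benedict: BMR = 447.593 + 9.247(96.5) + 3.098(145) − 4.33(75) = 1464.3885 kcal/day.
TEE = 1464.3885 × 1.475 = 2159.973 kcal/day.
Required daily deficit = 0.75 × 7700 ÷ 7 = 825 kcal/day.
Target intake = 2159.973 − 825 = 1334.973 kcal/day.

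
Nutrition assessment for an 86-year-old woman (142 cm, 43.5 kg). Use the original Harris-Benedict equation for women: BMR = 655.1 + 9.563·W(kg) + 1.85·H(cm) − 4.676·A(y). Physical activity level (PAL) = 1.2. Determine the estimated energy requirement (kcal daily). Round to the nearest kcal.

Harris-Benedict: BMR = 655.1 + 9.563(43.5) + 1.85(142) − 4.676(86) = 931.6545 kcal/day.
TEE = BMR × activity factor = 931.6545 × 1.2 = 1117.9854 kcal/day.

1118 kcal daily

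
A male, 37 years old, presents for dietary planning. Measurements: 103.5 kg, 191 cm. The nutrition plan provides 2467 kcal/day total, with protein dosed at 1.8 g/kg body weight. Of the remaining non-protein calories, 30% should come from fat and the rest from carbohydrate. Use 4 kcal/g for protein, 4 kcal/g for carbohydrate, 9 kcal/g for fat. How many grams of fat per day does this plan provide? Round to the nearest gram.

57 g/day

Protein = 1.8 × 103.5 = 186.3 g → 186.3 × 4 = 745.2 kcal.
Non-protein calories = 2467 − 745.2 = 1721.8 kcal.
Fat: 30% × 1721.8 = 516.54 kcal; carbohydrate: 1205.26 kcal.
Fat: 516.54 kcal ÷ 9 kcal/g = 57.3933 g.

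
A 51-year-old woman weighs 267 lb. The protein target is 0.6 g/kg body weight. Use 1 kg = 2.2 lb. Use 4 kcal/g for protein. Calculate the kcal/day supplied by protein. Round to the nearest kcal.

Weight in kg = 267 ÷ 2.2 = 121.3636 kg.
Protein = 0.6 g/kg × 121.3636 kg = 72.8182 g/day.
Protein energy = 72.8182 g × 4 kcal/g = 291.2727 kcal/day.

291 kcal/day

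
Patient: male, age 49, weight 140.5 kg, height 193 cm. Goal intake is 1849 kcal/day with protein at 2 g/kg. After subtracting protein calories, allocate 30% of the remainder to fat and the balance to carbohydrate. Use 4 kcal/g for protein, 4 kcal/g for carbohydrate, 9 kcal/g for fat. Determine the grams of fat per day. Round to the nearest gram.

24 g/day

Protein = 2 × 140.5 = 281 g → 281 × 4 = 1124 kcal.
Non-protein calories = 1849 − 1124 = 725 kcal.
Fat: 30% × 725 = 217.5 kcal; carbohydrate: 507.5 kcal.
Fat: 217.5 kcal ÷ 9 kcal/g = 24.1667 g.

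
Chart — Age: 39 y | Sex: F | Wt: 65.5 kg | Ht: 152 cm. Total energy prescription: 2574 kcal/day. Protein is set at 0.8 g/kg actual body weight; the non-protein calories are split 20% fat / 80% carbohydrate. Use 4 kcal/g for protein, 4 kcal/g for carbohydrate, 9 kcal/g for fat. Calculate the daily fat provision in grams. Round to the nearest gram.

Protein = 0.8 × 65.5 = 52.4 g → 52.4 × 4 = 209.6 kcal.
Non-protein calories = 2574 − 209.6 = 2364.4 kcal.
Fat: 20% × 2364.4 = 472.88 kcal; carbohydrate: 1891.52 kcal.
Fat: 472.88 kcal ÷ 9 kcal/g = 52.5422 g.

53 g/day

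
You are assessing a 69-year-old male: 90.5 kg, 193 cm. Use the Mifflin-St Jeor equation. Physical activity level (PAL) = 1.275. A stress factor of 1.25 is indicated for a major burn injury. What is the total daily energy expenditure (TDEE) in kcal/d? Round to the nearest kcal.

2823 kcal/d

Mifflin-St Jeor (male): BMR = 10(90.5) + 6.25(193) − 5(69) + 5 = 905 + 1206.25 − 345 + 5 = 1771.25 kcal/day.
TEE = BMR × activity factor = 1771.25 × 1.275 = 2258.3438 kcal/day.
Apply stress factor: 2258.3438 × 1.25 = 2822.9297 kcal/day.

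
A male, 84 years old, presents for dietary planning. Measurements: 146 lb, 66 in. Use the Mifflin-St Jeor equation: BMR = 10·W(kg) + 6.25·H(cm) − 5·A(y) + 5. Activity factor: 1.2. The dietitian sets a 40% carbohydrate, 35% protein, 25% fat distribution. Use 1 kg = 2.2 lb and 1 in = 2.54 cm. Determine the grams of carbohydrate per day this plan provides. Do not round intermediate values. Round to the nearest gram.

Convert to metric: weight = 146 ÷ 2.2 = 66.3636 kg; height = 66 × 2.54 = 167.64 cm.
Mifflin-St Jeor (male): BMR = 10(66.3636) + 6.25(167.64) − 5(84) + 5 = 663.6364 + 1047.75 − 420 + 5 = 1296.3864 kcal/day.
TEE = 1296.3864 × 1.2 = 1555.6636 kcal/day.
Carbohydrate energy = 40% × 1555.6636 = 622.2655 kcal.
Carbohydrate = 622.2655 ÷ 4 kcal/g = 155.5664 g.

156 g/day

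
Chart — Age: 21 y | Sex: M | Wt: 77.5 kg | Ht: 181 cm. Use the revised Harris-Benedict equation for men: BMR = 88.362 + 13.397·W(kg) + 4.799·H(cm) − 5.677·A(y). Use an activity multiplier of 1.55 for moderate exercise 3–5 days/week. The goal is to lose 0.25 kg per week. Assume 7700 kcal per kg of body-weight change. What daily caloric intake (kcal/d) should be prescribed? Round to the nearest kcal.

Harris-Benedict: BMR = 88.362 + 13.397(77.5) + 4.799(181) − 5.677(21) = 1876.0315 kcal/day.
TEE = 1876.0315 × 1.55 = 2907.8488 kcal/day.
Required daily deficit = 0.25 × 7700 ÷ 7 = 275 kcal/day.
Target intake = 2907.8488 − 275 = 2632.8488 kcal/day.

2633 kcal/d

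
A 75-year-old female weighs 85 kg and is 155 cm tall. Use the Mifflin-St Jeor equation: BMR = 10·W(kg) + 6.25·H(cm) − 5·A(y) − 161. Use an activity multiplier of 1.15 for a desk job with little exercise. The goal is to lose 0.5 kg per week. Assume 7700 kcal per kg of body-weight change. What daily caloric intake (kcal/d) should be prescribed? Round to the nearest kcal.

Mifflin-St Jeor (female): BMR = 10(85) + 6.25(155) − 5(75) − 161 = 850 + 968.75 − 375 − 161 = 1282.75 kcal/day.
TEE = 1282.75 × 1.15 = 1475.1625 kcal/day.
Required daily deficit = 0.5 × 7700 ÷ 7 = 550 kcal/day.
Target intake = 1475.1625 − 550 = 925.1625 kcal/day.

925 kcal/d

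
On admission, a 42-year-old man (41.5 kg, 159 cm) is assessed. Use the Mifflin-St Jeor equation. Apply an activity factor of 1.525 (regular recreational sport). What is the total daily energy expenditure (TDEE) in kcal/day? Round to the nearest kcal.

Mifflin-St Jeor (male): BMR = 10(41.5) + 6.25(159) − 5(42) + 5 = 415 + 993.75 − 210 + 5 = 1203.75 kcal/day.
TEE = BMR × activity factor = 1203.75 × 1.525 = 1835.7188 kcal/day.

1836 kcal/day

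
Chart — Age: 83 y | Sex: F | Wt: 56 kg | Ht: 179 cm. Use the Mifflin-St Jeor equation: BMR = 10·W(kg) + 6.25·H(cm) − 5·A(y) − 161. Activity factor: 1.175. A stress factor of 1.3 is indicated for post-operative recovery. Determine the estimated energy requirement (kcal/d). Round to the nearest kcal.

1684 kcal/d

Mifflin-St Jeor (female): BMR = 10(56) + 6.25(179) − 5(83) − 161 = 560 + 1118.75 − 415 − 161 = 1102.75 kcal/day.
TEE = BMR × activity factor = 1102.75 × 1.175 = 1295.7313 kcal/day.
Apply stress factor: 1295.7313 × 1.3 = 1684.4506 kcal/day.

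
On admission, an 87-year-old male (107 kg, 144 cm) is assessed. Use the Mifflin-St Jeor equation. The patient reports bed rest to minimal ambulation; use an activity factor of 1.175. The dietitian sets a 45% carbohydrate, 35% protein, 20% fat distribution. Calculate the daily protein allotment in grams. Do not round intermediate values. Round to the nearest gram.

Mifflin-St Jeor (male): BMR = 10(107) + 6.25(144) − 5(87) + 5 = 1070 + 900 − 435 + 5 = 1540 kcal/day.
TEE = 1540 × 1.175 = 1809.5 kcal/day.
Protein energy = 35% × 1809.5 = 633.325 kcal.
Protein = 633.325 ÷ 4 kcal/g = 158.3313 g.

158 g/day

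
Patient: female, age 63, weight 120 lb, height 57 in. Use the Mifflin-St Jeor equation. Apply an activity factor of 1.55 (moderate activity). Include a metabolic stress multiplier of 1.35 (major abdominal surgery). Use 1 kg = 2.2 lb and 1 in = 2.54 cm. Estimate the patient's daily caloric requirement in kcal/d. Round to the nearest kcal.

2039 kcal/d

Convert to metric: weight = 120 ÷ 2.2 = 54.5455 kg; height = 57 × 2.54 = 144.78 cm.
Mifflin-St Jeor (female): BMR = 10(54.5455) + 6.25(144.78) − 5(63) − 161 = 545.4545 + 904.875 − 315 − 161 = 974.3295 kcal/day.
TEE = BMR × activity factor = 974.3295 × 1.55 = 1510.2108 kcal/day.
Apply stress factor: 1510.2108 × 1.35 = 2038.7846 kcal/day.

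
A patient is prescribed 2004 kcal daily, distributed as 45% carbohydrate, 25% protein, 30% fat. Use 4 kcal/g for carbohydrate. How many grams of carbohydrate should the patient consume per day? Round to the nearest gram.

Carbohydrate energy = 45% × 2004 = 901.8 kcal.
At 4 kcal/g: 901.8 ÷ 4 = 225.45 g.

225 g/day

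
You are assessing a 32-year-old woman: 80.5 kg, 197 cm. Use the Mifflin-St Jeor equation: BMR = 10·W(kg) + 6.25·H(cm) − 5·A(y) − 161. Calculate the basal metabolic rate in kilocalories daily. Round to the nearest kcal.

Mifflin-St Jeor (female): BMR = 10(80.5) + 6.25(197) − 5(32) − 161 = 805 + 1231.25 − 160 − 161 = 1715.25 kcal/day.

1715 kilocalories daily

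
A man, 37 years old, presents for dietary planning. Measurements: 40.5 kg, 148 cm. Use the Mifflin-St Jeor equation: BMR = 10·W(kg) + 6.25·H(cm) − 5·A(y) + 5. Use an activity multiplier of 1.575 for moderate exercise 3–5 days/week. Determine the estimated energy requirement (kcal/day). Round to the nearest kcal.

Mifflin-St Jeor (male): BMR = 10(40.5) + 6.25(148) − 5(37) + 5 = 405 + 925 − 185 + 5 = 1150 kcal/day.
TEE = BMR × activity factor = 1150 × 1.575 = 1811.25 kcal/day.

1811 kcal/day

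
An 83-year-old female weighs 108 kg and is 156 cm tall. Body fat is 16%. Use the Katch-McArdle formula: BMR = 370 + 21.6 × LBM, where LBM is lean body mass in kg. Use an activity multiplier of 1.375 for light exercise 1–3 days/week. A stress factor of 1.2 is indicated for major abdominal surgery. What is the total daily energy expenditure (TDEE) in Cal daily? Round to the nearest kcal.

3844 Cal daily

LBM = 108 × (1 − 0.16) = 90.72 kg. Katch-McArdle: BMR = 370 + 21.6 × 90.72 = 2329.552 kcal/day.
TEE = BMR × activity factor = 2329.552 × 1.375 = 3203.134 kcal/day.
Apply stress factor: 3203.134 × 1.2 = 3843.7608 kcal/day.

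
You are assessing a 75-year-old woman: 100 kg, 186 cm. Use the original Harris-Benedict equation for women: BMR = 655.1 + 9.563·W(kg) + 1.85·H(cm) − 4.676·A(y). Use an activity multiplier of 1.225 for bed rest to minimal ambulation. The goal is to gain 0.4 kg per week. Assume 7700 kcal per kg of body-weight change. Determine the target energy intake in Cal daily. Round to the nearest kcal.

Harris-Benedict: BMR = 655.1 + 9.563(100) + 1.85(186) − 4.676(75) = 1604.8 kcal/day.
TEE = 1604.8 × 1.225 = 1965.88 kcal/day.
Required daily surplus = 0.4 × 7700 ÷ 7 = 440 kcal/day.
Target intake = 1965.88 + 440 = 2405.88 kcal/day.

2406 Cal daily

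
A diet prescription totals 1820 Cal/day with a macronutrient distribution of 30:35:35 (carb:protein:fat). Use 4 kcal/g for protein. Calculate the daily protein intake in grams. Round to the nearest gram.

Protein energy = 35% × 1820 = 637 kcal.
At 4 kcal/g: 637 ÷ 4 = 159.25 g.

159 g/day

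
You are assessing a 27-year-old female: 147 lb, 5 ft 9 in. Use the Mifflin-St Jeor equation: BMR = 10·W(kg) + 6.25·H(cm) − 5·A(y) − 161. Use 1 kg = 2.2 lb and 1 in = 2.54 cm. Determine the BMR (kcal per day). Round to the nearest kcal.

Convert to metric: weight = 147 ÷ 2.2 = 66.8182 kg; height = (5×12 + 9) × 2.54 = 69 × 2.54 = 175.26 cm.
Mifflin-St Jeor (female): BMR = 10(66.8182) + 6.25(175.26) − 5(27) − 161 = 668.1818 + 1095.375 − 135 − 161 = 1467.5568 kcal/day.

1468 kcal per day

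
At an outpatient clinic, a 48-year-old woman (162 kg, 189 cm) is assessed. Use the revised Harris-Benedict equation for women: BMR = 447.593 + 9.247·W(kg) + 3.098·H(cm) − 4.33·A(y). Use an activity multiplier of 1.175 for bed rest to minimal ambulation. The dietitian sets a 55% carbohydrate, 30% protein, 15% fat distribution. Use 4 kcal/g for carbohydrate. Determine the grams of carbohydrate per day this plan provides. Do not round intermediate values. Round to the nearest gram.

Harris-Benedict: BMR = 447.593 + 9.247(162) + 3.098(189) − 4.33(48) = 2323.289 kcal/day.
TEE = 2323.289 × 1.175 = 2729.8646 kcal/day.
Carbohydrate energy = 55% × 2729.8646 = 1501.4255 kcal.
Carbohydrate = 1501.4255 ÷ 4 kcal/g = 375.3564 g.

375 g/day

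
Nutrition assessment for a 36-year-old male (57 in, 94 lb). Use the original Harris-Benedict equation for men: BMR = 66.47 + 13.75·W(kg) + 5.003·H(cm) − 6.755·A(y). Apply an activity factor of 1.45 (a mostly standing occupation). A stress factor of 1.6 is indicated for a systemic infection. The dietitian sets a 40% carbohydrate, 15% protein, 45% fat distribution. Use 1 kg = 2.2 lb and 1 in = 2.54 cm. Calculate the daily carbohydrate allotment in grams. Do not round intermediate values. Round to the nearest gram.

263 g/day

Convert to metric: weight = 94 ÷ 2.2 = 42.7273 kg; height = 57 × 2.54 = 144.78 cm.
Harris-Benedict: BMR = 66.47 + 13.75(42.7273) + 5.003(144.78) − 6.755(36) = 1135.1243 kcal/day.
TEE = 1135.1243 × 1.45 = 1645.9303 kcal/day.
With stress factor 1.6: 1645.9303 × 1.6 = 2633.4885 kcal/day.
Carbohydrate energy = 40% × 2633.4885 = 1053.3954 kcal.
Carbohydrate = 1053.3954 ÷ 4 kcal/g = 263.3488 g.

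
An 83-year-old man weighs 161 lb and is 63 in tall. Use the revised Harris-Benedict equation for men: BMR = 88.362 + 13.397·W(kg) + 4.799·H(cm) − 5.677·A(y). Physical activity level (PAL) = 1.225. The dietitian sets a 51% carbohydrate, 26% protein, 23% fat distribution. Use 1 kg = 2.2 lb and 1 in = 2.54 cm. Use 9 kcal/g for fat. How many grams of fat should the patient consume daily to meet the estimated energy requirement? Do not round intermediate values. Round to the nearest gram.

43 g/day

Convert to metric: weight = 161 ÷ 2.2 = 73.1818 kg; height = 63 × 2.54 = 160.02 cm.
Harris-Benedict: BMR = 88.362 + 13.397(73.1818) + 4.799(160.02) − 5.677(83) = 1365.5238 kcal/day.
TEE = 1365.5238 × 1.225 = 1672.7667 kcal/day.
Fat energy = 23% × 1672.7667 = 384.7363 kcal.
Fat = 384.7363 ÷ 9 kcal/g = 42.7485 g.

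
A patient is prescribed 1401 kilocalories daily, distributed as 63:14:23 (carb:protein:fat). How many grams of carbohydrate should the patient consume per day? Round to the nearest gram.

221 g/day

Carbohydrate energy = 63% × 1401 = 882.63 kcal.
At 4 kcal/g: 882.63 ÷ 4 = 220.6575 g.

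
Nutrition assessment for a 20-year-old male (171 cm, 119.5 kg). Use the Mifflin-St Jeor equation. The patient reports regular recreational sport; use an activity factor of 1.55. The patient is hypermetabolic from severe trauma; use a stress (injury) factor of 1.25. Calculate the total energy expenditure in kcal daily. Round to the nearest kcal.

4202 kcal daily

Mifflin-St Jeor (male): BMR = 10(119.5) + 6.25(171) − 5(20) + 5 = 1195 + 1068.75 − 100 + 5 = 2168.75 kcal/day.
TEE = BMR × activity factor = 2168.75 × 1.55 = 3361.5625 kcal/day.
Apply stress factor: 3361.5625 × 1.25 = 4201.9531 kcal/day.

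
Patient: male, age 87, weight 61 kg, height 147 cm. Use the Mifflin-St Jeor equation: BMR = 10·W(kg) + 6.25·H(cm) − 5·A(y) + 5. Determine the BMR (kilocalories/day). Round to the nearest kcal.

1099 kilocalories/day

Mifflin-St Jeor (male): BMR = 10(61) + 6.25(147) − 5(87) + 5 = 610 + 918.75 − 435 + 5 = 1098.75 kcal/day.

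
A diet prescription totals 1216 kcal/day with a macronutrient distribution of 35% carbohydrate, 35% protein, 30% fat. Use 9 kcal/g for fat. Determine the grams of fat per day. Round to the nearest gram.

41 g/day

Fat energy = 30% × 1216 = 364.8 kcal.
At 9 kcal/g: 364.8 ÷ 9 = 40.5333 g.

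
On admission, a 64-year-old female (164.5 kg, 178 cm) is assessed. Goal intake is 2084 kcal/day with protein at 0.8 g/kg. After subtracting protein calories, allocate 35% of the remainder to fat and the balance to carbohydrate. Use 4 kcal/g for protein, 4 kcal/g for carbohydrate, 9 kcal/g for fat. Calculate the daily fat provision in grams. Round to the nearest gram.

Protein = 0.8 × 164.5 = 131.6 g → 131.6 × 4 = 526.4 kcal.
Non-protein calories = 2084 − 526.4 = 1557.6 kcal.
Fat: 35% × 1557.6 = 545.16 kcal; carbohydrate: 1012.44 kcal.
Fat: 545.16 kcal ÷ 9 kcal/g = 60.5733 g.

61 g/day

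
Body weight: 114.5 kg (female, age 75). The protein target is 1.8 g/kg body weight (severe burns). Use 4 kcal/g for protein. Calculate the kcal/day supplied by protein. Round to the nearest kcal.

824 kcal/day

Protein = 1.8 g/kg × 114.5 kg = 206.1 g/day.
Protein energy = 206.1 g × 4 kcal/g = 824.4 kcal/day.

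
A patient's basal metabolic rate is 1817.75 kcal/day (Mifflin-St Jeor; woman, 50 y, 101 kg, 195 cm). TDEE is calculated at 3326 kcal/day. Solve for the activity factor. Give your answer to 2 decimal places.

1.83

Activity factor = TEE ÷ BMR = 3326 ÷ 1817.75 = 1.83.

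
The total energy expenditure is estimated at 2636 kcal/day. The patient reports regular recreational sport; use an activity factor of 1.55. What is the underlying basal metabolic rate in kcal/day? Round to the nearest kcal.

1701 kcal/day

BMR = TEE ÷ activity factor = 2636 ÷ 1.55 = 1700.6452 kcal/day.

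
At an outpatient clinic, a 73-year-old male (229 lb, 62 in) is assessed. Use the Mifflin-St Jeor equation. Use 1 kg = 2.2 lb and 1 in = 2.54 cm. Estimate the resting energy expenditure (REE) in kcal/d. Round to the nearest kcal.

1665 kcal/d

Convert to metric: weight = 229 ÷ 2.2 = 104.0909 kg; height = 62 × 2.54 = 157.48 cm.
Mifflin-St Jeor (male): BMR = 10(104.0909) + 6.25(157.48) − 5(73) + 5 = 1040.9091 + 984.25 − 365 + 5 = 1665.1591 kcal/day.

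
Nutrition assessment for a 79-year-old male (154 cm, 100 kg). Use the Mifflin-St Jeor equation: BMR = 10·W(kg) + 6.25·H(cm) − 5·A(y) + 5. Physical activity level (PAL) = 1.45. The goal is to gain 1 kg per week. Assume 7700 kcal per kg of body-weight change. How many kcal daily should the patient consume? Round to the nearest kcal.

3380 kcal daily

Mifflin-St Jeor (male): BMR = 10(100) + 6.25(154) − 5(79) + 5 = 1000 + 962.5 − 395 + 5 = 1572.5 kcal/day.
TEE = 1572.5 × 1.45 = 2280.125 kcal/day.
Required daily surplus = 1 × 7700 ÷ 7 = 1100 kcal/day.
Target intake = 2280.125 + 1100 = 3380.125 kcal/day.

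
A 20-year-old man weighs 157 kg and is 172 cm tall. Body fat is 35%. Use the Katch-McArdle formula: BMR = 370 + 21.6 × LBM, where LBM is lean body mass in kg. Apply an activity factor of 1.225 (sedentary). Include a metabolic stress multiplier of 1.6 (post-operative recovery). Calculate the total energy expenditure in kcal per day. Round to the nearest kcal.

LBM = 157 × (1 − 0.35) = 102.05 kg. Katch-McArdle: BMR = 370 + 21.6 × 102.05 = 2574.28 kcal/day.
TEE = BMR × activity factor = 2574.28 × 1.225 = 3153.493 kcal/day.
Apply stress factor: 3153.493 × 1.6 = 5045.5888 kcal/day.

5046 kcal per day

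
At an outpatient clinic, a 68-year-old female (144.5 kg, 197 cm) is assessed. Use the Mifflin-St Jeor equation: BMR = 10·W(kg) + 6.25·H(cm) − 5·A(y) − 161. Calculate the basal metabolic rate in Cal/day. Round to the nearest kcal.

2175 Cal/day

Mifflin-St Jeor (female): BMR = 10(144.5) + 6.25(197) − 5(68) − 161 = 1445 + 1231.25 − 340 − 161 = 2175.25 kcal/day.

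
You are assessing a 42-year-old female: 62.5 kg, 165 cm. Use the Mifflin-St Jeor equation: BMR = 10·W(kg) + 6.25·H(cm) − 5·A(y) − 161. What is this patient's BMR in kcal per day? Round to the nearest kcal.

1285 kcal per day

Mifflin-St Jeor (female): BMR = 10(62.5) + 6.25(165) − 5(42) − 161 = 625 + 1031.25 − 210 − 161 = 1285.25 kcal/day.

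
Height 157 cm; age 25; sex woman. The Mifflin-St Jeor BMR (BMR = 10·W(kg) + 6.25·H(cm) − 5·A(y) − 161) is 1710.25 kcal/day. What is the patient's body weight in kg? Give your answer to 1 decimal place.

101.5 kg

1710.25 = 10·W + 6.25(157) − 5(25) − 161
10·W = 1710.25 − 695.25 = 1015, so W = 101.5 kg.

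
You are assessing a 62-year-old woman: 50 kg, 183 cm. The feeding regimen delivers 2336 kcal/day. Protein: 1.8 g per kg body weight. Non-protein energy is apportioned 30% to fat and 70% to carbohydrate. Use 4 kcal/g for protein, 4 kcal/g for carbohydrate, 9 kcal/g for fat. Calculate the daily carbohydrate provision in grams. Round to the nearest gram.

Protein = 1.8 × 50 = 90 g → 90 × 4 = 360 kcal.
Non-protein calories = 2336 − 360 = 1976 kcal.
Fat: 30% × 1976 = 592.8 kcal; carbohydrate: 1383.2 kcal.
Carbohydrate: 1383.2 kcal ÷ 4 kcal/g = 345.8 g.

346 g/day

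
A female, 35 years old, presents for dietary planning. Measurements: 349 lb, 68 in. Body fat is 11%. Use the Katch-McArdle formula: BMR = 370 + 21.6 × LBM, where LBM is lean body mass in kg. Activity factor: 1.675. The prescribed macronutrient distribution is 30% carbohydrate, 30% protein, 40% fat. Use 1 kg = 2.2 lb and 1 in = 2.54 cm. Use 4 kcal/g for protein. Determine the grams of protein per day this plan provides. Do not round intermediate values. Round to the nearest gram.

Convert to metric: weight = 349 ÷ 2.2 = 158.6364 kg; height = 68 × 2.54 = 172.72 cm.
LBM = 158.6364 × (1 − 0.11) = 141.1864 kg. Katch-McArdle: BMR = 370 + 21.6 × 141.1864 = 3419.6255 kcal/day.
TEE = 3419.6255 × 1.675 = 5727.8726 kcal/day.
Protein energy = 30% × 5727.8726 = 1718.3618 kcal.
Protein = 1718.3618 ÷ 4 kcal/g = 429.5904 g.

430 g/day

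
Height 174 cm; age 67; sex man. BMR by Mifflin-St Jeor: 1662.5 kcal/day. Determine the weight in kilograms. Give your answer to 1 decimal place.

90.5 kg

1662.5 = 10·W + 6.25(174) − 5(67) + 5
10·W = 1662.5 − 757.5 = 905, so W = 90.5 kg.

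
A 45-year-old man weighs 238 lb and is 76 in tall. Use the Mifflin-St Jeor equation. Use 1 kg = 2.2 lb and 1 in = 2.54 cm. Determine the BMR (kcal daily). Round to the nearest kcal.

2068 kcal daily

Convert to metric: weight = 238 ÷ 2.2 = 108.1818 kg; height = 76 × 2.54 = 193.04 cm.
Mifflin-St Jeor (male): BMR = 10(108.1818) + 6.25(193.04) − 5(45) + 5 = 1081.8182 + 1206.5 − 225 + 5 = 2068.3182 kcal/day.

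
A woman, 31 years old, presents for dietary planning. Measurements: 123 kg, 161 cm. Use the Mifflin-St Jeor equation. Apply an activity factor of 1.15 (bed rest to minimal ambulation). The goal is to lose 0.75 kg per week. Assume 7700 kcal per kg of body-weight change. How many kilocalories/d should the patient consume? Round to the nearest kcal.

Mifflin-St Jeor (female): BMR = 10(123) + 6.25(161) − 5(31) − 161 = 1230 + 1006.25 − 155 − 161 = 1920.25 kcal/day.
TEE = 1920.25 × 1.15 = 2208.2875 kcal/day.
Required daily deficit = 0.75 × 7700 ÷ 7 = 825 kcal/day.
Target intake = 2208.2875 − 825 = 1383.2875 kcal/day.

1383 kilocalories/d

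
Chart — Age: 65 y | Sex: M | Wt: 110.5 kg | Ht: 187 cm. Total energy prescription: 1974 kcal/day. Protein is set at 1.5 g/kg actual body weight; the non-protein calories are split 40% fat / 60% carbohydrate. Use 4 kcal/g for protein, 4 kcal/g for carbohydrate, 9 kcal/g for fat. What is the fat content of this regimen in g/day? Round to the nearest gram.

58 g/day

Protein = 1.5 × 110.5 = 165.75 g → 165.75 × 4 = 663 kcal.
Non-protein calories = 1974 − 663 = 1311 kcal.
Fat: 40% × 1311 = 524.4 kcal; carbohydrate: 786.6 kcal.
Fat: 524.4 kcal ÷ 9 kcal/g = 58.2667 g.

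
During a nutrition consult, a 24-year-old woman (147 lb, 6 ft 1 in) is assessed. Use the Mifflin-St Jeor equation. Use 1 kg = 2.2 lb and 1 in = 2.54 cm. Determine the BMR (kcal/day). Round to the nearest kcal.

Convert to metric: weight = 147 ÷ 2.2 = 66.8182 kg; height = (6×12 + 1) × 2.54 = 73 × 2.54 = 185.42 cm.
Mifflin-St Jeor (female): BMR = 10(66.8182) + 6.25(185.42) − 5(24) − 161 = 668.1818 + 1158.875 − 120 − 161 = 1546.0568 kcal/day.

1546 kcal/day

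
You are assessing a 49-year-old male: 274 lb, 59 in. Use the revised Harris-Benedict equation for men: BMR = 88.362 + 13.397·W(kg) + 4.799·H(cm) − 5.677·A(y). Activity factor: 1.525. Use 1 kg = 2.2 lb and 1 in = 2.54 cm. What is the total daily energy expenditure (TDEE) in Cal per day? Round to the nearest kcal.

3352 Cal per day

Convert to metric: weight = 274 ÷ 2.2 = 124.5455 kg; height = 59 × 2.54 = 149.86 cm.
Harris-Benedict: BMR = 88.362 + 13.397(124.5455) + 4.799(149.86) − 5.677(49) = 2197.9026 kcal/day.
TEE = BMR × activity factor = 2197.9026 × 1.525 = 3351.8015 kcal/day.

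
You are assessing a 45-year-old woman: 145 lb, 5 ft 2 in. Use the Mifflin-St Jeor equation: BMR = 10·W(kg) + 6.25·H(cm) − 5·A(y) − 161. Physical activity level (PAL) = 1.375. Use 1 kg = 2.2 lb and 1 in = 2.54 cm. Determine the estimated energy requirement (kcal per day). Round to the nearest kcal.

Convert to metric: weight = 145 ÷ 2.2 = 65.9091 kg; height = (5×12 + 2) × 2.54 = 62 × 2.54 = 157.48 cm.
Mifflin-St Jeor (female): BMR = 10(65.9091) + 6.25(157.48) − 5(45) − 161 = 659.0909 + 984.25 − 225 − 161 = 1257.3409 kcal/day.
TEE = BMR × activity factor = 1257.3409 × 1.375 = 1728.8438 kcal/day.

1729 kcal per day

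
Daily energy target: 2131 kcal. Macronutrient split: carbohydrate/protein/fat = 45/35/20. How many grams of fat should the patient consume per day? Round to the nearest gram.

Fat energy = 20% × 2131 = 426.2 kcal.
At 9 kcal/g: 426.2 ÷ 9 = 47.3556 g.

47 g/day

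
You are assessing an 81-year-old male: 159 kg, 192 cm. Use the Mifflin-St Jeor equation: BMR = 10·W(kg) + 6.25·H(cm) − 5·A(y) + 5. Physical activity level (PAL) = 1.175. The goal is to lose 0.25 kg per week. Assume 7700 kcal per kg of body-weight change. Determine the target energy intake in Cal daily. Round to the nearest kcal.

2533 Cal daily

Mifflin-St Jeor (male): BMR = 10(159) + 6.25(192) − 5(81) + 5 = 1590 + 1200 − 405 + 5 = 2390 kcal/day.
TEE = 2390 × 1.175 = 2808.25 kcal/day.
Required daily deficit = 0.25 × 7700 ÷ 7 = 275 kcal/day.
Target intake = 2808.25 − 275 = 2533.25 kcal/day.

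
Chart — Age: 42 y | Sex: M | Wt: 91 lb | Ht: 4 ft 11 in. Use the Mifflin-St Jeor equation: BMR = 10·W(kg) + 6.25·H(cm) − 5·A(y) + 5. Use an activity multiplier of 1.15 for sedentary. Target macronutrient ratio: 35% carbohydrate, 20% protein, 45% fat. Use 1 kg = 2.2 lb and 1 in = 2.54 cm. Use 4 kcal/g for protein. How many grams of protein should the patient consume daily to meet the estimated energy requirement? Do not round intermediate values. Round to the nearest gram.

66 g/day

Convert to metric: weight = 91 ÷ 2.2 = 41.3636 kg; height = (4×12 + 11) × 2.54 = 59 × 2.54 = 149.86 cm.
Mifflin-St Jeor (male): BMR = 10(41.3636) + 6.25(149.86) − 5(42) + 5 = 413.6364 + 936.625 − 210 + 5 = 1145.2614 kcal/day.
TEE = 1145.2614 × 1.15 = 1317.0506 kcal/day.
Protein energy = 20% × 1317.0506 = 263.4101 kcal.
Protein = 263.4101 ÷ 4 kcal/g = 65.8525 g.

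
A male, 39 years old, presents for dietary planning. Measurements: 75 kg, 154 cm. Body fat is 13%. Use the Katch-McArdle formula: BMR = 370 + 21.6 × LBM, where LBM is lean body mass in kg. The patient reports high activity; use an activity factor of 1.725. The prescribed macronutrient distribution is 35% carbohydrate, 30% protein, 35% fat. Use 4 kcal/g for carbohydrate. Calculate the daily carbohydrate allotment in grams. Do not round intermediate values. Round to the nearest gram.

LBM = 75 × (1 − 0.13) = 65.25 kg. Katch-McArdle: BMR = 370 + 21.6 × 65.25 = 1779.4 kcal/day.
TEE = 1779.4 × 1.725 = 3069.465 kcal/day.
Carbohydrate energy = 35% × 3069.465 = 1074.3128 kcal.
Carbohydrate = 1074.3128 ÷ 4 kcal/g = 268.5782 g.

269 g/day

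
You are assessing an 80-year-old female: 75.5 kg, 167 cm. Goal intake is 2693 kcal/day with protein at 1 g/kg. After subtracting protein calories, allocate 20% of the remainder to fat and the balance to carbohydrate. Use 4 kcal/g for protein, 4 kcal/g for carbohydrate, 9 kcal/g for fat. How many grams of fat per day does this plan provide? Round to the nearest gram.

Protein = 1 × 75.5 = 75.5 g → 75.5 × 4 = 302 kcal.
Non-protein calories = 2693 − 302 = 2391 kcal.
Fat: 20% × 2391 = 478.2 kcal; carbohydrate: 1912.8 kcal.
Fat: 478.2 kcal ÷ 9 kcal/g = 53.1333 g.

53 g/day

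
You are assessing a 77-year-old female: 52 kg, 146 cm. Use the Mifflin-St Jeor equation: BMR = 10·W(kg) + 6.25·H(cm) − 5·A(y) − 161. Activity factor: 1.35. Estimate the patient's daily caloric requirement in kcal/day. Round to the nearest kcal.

1197 kcal/day

Mifflin-St Jeor (female): BMR = 10(52) + 6.25(146) − 5(77) − 161 = 520 + 912.5 − 385 − 161 = 886.5 kcal/day.
TEE = BMR × activity factor = 886.5 × 1.35 = 1196.775 kcal/day.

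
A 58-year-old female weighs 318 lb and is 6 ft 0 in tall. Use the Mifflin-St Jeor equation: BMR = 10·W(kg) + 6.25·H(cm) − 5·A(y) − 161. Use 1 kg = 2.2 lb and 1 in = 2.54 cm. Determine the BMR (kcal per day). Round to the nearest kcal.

2137 kcal per day

Convert to metric: weight = 318 ÷ 2.2 = 144.5455 kg; height = (6×12 + 0) × 2.54 = 72 × 2.54 = 182.88 cm.
Mifflin-St Jeor (female): BMR = 10(144.5455) + 6.25(182.88) − 5(58) − 161 = 1445.4545 + 1143 − 290 − 161 = 2137.4545 kcal/day.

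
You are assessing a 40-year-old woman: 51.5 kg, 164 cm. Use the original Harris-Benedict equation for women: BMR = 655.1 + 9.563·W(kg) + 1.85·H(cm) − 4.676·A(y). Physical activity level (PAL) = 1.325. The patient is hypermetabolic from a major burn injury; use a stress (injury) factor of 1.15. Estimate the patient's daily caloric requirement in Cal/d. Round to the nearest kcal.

1926 Cal/d

Harris-Benedict: BMR = 655.1 + 9.563(51.5) + 1.85(164) − 4.676(40) = 1263.9545 kcal/day.
TEE = BMR × activity factor = 1263.9545 × 1.325 = 1674.7397 kcal/day.
Apply stress factor: 1674.7397 × 1.15 = 1925.9507 kcal/day.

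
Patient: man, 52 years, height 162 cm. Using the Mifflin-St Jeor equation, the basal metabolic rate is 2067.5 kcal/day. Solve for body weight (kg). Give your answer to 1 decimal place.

2067.5 = 10·W + 6.25(162) − 5(52) + 5
10·W = 2067.5 − 757.5 = 1310, so W = 131 kg.

131.0 kg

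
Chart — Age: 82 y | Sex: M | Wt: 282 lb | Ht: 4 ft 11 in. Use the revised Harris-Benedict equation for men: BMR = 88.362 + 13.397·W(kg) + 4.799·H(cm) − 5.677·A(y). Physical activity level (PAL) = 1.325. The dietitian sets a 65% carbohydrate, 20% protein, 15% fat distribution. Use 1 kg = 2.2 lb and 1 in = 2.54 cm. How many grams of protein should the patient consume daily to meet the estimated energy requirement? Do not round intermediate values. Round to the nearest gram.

Convert to metric: weight = 282 ÷ 2.2 = 128.1818 kg; height = (4×12 + 11) × 2.54 = 59 × 2.54 = 149.86 cm.
Harris-Benedict: BMR = 88.362 + 13.397(128.1818) + 4.799(149.86) − 5.677(82) = 2059.278 kcal/day.
TEE = 2059.278 × 1.325 = 2728.5433 kcal/day.
Protein energy = 20% × 2728.5433 = 545.7087 kcal.
Protein = 545.7087 ÷ 4 kcal/g = 136.4272 g.

136 g/day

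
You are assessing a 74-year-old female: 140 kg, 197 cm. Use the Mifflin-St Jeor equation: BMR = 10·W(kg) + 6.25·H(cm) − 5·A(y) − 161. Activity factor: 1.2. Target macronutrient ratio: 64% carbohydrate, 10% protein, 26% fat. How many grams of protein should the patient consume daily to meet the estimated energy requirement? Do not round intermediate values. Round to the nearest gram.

63 g/day

Mifflin-St Jeor (female): BMR = 10(140) + 6.25(197) − 5(74) − 161 = 1400 + 1231.25 − 370 − 161 = 2100.25 kcal/day.
TEE = 2100.25 × 1.2 = 2520.3 kcal/day.
Protein energy = 10% × 2520.3 = 252.03 kcal.
Protein = 252.03 ÷ 4 kcal/g = 63.0075 g.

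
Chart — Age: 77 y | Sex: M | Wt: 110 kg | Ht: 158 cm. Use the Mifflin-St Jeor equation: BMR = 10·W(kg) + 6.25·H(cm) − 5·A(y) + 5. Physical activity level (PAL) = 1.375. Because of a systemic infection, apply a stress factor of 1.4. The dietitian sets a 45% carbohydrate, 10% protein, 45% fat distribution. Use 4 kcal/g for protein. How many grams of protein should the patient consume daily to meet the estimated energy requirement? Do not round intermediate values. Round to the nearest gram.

Mifflin-St Jeor (male): BMR = 10(110) + 6.25(158) − 5(77) + 5 = 1100 + 987.5 − 385 + 5 = 1707.5 kcal/day.
TEE = 1707.5 × 1.375 = 2347.8125 kcal/day.
With stress factor 1.4: 2347.8125 × 1.4 = 3286.9375 kcal/day.
Protein energy = 10% × 3286.9375 = 328.6938 kcal.
Protein = 328.6938 ÷ 4 kcal/g = 82.1734 g.

82 g/day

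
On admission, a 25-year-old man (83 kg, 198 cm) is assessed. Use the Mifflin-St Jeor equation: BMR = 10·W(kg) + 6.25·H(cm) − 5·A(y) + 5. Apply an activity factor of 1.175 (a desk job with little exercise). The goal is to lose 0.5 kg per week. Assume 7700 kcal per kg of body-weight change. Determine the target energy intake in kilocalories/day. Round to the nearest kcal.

1738 kilocalories/day

Mifflin-St Jeor (male): BMR = 10(83) + 6.25(198) − 5(25) + 5 = 830 + 1237.5 − 125 + 5 = 1947.5 kcal/day.
TEE = 1947.5 × 1.175 = 2288.3125 kcal/day.
Required daily deficit = 0.5 × 7700 ÷ 7 = 550 kcal/day.
Target intake = 2288.3125 − 550 = 1738.3125 kcal/day.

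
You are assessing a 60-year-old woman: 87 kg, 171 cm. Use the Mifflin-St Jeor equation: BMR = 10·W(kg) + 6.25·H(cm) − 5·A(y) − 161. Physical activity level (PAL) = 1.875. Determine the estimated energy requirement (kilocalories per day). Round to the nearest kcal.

Mifflin-St Jeor (female): BMR = 10(87) + 6.25(171) − 5(60) − 161 = 870 + 1068.75 − 300 − 161 = 1477.75 kcal/day.
TEE = BMR × activity factor = 1477.75 × 1.875 = 2770.7813 kcal/day.

2771 kilocalories per day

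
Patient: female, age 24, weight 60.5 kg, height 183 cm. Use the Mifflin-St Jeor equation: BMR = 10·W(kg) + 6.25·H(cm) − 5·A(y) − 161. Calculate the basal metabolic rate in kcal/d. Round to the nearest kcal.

Mifflin-St Jeor (female): BMR = 10(60.5) + 6.25(183) − 5(24) − 161 = 605 + 1143.75 − 120 − 161 = 1467.75 kcal/day.

1468 kcal/d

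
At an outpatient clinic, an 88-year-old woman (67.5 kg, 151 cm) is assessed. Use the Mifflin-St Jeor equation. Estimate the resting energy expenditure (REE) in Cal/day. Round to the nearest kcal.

Mifflin-St Jeor (female): BMR = 10(67.5) + 6.25(151) − 5(88) − 161 = 675 + 943.75 − 440 − 161 = 1017.75 kcal/day.

1018 Cal/day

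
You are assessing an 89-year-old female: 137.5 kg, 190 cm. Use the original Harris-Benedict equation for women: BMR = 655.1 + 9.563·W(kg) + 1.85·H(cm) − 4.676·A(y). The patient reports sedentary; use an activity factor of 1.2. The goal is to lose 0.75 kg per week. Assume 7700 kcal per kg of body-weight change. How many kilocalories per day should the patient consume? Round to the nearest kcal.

1461 kilocalories per day

Harris-Benedict: BMR = 655.1 + 9.563(137.5) + 1.85(190) − 4.676(89) = 1905.3485 kcal/day.
TEE = 1905.3485 × 1.2 = 2286.4182 kcal/day.
Required daily deficit = 0.75 × 7700 ÷ 7 = 825 kcal/day.
Target intake = 2286.4182 − 825 = 1461.4182 kcal/day.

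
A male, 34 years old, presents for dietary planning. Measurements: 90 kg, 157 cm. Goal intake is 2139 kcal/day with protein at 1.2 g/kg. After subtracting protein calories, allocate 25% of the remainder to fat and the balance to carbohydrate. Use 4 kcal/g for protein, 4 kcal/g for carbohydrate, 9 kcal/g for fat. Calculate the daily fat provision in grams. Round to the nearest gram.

Protein = 1.2 × 90 = 108 g → 108 × 4 = 432 kcal.
Non-protein calories = 2139 − 432 = 1707 kcal.
Fat: 25% × 1707 = 426.75 kcal; carbohydrate: 1280.25 kcal.
Fat: 426.75 kcal ÷ 9 kcal/g = 47.4167 g.

47 g/day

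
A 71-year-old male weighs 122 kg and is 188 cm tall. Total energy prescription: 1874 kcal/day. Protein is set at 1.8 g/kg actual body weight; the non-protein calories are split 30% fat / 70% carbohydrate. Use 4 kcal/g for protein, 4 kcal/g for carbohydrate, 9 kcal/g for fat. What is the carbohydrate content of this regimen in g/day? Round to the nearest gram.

Protein = 1.8 × 122 = 219.6 g → 219.6 × 4 = 878.4 kcal.
Non-protein calories = 1874 − 878.4 = 995.6 kcal.
Fat: 30% × 995.6 = 298.68 kcal; carbohydrate: 696.92 kcal.
Carbohydrate: 696.92 kcal ÷ 4 kcal/g = 174.23 g.

174 g/day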